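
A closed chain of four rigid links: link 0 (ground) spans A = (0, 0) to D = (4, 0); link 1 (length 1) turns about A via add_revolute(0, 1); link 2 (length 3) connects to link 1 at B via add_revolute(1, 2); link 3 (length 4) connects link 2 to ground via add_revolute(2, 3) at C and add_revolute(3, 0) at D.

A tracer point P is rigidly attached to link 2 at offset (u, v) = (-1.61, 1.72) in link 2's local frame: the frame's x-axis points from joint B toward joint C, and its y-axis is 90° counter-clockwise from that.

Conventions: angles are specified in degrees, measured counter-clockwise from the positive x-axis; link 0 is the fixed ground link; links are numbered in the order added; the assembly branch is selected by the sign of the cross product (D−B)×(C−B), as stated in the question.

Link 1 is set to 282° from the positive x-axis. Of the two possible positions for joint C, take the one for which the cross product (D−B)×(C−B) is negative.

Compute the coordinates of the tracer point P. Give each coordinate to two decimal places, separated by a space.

A=(0,0), D=(4.00,0)
B = A + 1.00·(cos282°, sin282°) = (0.2079, -0.9781)
|BD| = 3.9162
circle(B,3.00) ∩ circle(D,4.00): a=1.0644, h=2.8048
  candidates: C₊=(0.5380,2.0036) cross=10.984; C₋=(1.9391,-3.4282) cross=-10.984
  branch - wants cross < 0 → take C=(1.9391,-3.4282) (cross=-10.984)
ex = (C−B)/|BC| = (0.5771,-0.8167); ey = (0.8167,0.5771)
P = B + -1.61·ex + 1.72·ey = (0.6835,1.3293)

0.68 1.33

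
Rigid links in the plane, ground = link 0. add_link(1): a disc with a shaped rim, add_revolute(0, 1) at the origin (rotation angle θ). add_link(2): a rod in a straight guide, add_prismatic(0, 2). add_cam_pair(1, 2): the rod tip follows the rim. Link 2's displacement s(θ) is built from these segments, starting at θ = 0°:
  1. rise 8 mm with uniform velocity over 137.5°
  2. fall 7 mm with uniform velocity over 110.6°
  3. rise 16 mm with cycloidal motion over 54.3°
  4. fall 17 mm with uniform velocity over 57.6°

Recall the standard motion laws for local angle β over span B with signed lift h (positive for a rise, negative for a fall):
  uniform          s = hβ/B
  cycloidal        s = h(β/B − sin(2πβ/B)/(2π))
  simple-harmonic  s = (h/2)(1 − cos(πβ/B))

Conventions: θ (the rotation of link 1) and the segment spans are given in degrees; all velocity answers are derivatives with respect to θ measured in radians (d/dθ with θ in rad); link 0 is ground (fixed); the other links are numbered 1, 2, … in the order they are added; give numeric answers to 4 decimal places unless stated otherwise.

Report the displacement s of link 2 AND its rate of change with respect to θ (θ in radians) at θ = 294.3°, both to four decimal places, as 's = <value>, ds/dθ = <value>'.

segment 1 (0° to 137.5°, uniform, h = 8) is passed completely: s = 0.0000 + (8) = 8.0000
segment 2 (137.5° to 248.1°, uniform, h = -7) is passed completely: s = 8.0000 + (-7) = 1.0000
θ = 294.3° falls in segment 3 (248.1° to 302.4°, cycloidal, h = 16): β = 294.3 − 248.1 = 46.2°, B = 54.3°; Δs = 16·(0.8508 − sin(2π·0.8508)/(2π)) = 15.6656; s = 1.0000 + 15.6656 = 16.6656
velocity in seg [248.1°–302.4°] (cycloidal), θ in radians: β = 46.2° = 0.8063 rad, B = 54.3° = 0.9477 rad; ds/dθ = (h/B)(1 − cos(2πβ/B)) = (16/0.9477)(1 − cos(2π·0.8508)) = 6.888327 mm/rad

s = 16.6656, ds/dθ = 6.8883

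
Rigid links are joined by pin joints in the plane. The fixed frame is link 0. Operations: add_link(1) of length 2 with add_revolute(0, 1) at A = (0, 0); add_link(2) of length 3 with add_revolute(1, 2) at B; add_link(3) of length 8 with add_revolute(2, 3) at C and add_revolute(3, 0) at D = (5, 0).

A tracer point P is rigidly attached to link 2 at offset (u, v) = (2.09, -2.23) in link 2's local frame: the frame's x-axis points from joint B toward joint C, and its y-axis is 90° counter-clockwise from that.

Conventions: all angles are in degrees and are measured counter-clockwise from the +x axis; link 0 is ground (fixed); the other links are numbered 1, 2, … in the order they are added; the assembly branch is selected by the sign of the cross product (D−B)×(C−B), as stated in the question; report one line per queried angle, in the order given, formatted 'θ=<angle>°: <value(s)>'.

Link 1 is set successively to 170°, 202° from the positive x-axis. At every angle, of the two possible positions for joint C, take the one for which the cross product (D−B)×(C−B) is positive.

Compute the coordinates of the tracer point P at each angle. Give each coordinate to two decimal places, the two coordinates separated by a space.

A=(0,0), D=(5.00,0)
θ=170°: B = A + 2.00·(cos170°, sin170°) = (-1.9696, 0.3473)
θ=170°: |BD| = 6.9783
θ=170°: circle(B,3.00) ∩ circle(D,8.00): a=-0.4517, h=2.9658
θ=170°:   candidates: C₊=(-2.2731,3.3319) cross=20.696; C₋=(-2.5683,-2.5924) cross=-20.696
θ=170°:   branch + wants cross > 0 → take C=(-2.2731,3.3319) (cross=20.696)
θ=170°: ex = (C−B)/|BC| = (-0.1012,0.9949); ey = (-0.9949,-0.1012)
θ=170°: P = B + 2.09·ex + -2.23·ey = (0.0375,2.6522)
θ=202°: B = A + 2.00·(cos202°, sin202°) = (-1.8544, -0.7492)
θ=202°: |BD| = 6.8952
θ=202°: circle(B,3.00) ∩ circle(D,8.00): a=-0.5407, h=2.9509
θ=202°:   candidates: C₊=(-2.7125,2.1254) cross=20.347; C₋=(-2.0712,-3.7414) cross=-20.347
θ=202°:   branch + wants cross > 0 → take C=(-2.7125,2.1254) (cross=20.347)
θ=202°: ex = (C−B)/|BC| = (-0.2860,0.9582); ey = (-0.9582,-0.2860)
θ=202°: P = B + 2.09·ex + -2.23·ey = (-0.3154,1.8913)

θ=170°: 0.04 2.65
θ=202°: -0.32 1.89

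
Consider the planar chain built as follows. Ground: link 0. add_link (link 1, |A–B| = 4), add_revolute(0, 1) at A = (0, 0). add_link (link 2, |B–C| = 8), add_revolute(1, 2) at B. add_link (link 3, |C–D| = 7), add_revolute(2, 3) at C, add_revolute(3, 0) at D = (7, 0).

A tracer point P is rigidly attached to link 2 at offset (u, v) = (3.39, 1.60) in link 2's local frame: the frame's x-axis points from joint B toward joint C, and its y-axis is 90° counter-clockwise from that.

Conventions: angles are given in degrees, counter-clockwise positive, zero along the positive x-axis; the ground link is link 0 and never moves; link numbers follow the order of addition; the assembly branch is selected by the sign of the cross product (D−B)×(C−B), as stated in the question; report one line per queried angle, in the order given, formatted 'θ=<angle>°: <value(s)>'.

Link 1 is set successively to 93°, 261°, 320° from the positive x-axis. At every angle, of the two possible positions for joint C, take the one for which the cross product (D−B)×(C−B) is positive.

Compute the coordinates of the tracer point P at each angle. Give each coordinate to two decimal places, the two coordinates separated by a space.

A=(0,0), D=(7.00,0)
θ=93°: B = A + 4.00·(cos93°, sin93°) = (-0.2093, 3.9945)
θ=93°: |BD| = 8.2420
θ=93°: circle(B,8.00) ∩ circle(D,7.00): a=5.0310, h=6.2201
θ=93°:   candidates: C₊=(7.2059,6.9970) cross=51.266; C₋=(1.1767,-3.8845) cross=-51.266
θ=93°:   branch + wants cross > 0 → take C=(7.2059,6.9970) (cross=51.266)
θ=93°: ex = (C−B)/|BC| = (0.9269,0.3753); ey = (-0.3753,0.9269)
θ=93°: P = B + 3.39·ex + 1.60·ey = (2.3324,6.7498)
θ=261°: B = A + 4.00·(cos261°, sin261°) = (-0.6257, -3.9508)
θ=261°: |BD| = 8.5884
θ=261°: circle(B,8.00) ∩ circle(D,7.00): a=5.1675, h=6.1072
θ=261°:   candidates: C₊=(1.1532,3.8490) cross=52.451; C₋=(6.7719,-6.9963) cross=-52.451
θ=261°:   branch + wants cross > 0 → take C=(1.1532,3.8490) (cross=52.451)
θ=261°: ex = (C−B)/|BC| = (0.2224,0.9750); ey = (-0.9750,0.2224)
θ=261°: P = B + 3.39·ex + 1.60·ey = (-1.4319,-0.2898)
θ=320°: B = A + 4.00·(cos320°, sin320°) = (3.0642, -2.5712)
θ=320°: |BD| = 4.7012
θ=320°: circle(B,8.00) ∩ circle(D,7.00): a=3.9459, h=6.9591
θ=320°:   candidates: C₊=(2.5617,5.4131) cross=32.716; C₋=(10.1737,-6.2392) cross=-32.716
θ=320°:   branch + wants cross > 0 → take C=(2.5617,5.4131) (cross=32.716)
θ=320°: ex = (C−B)/|BC| = (-0.0628,0.9980); ey = (-0.9980,-0.0628)
θ=320°: P = B + 3.39·ex + 1.60·ey = (1.2544,0.7117)

θ=93°: 2.33 6.75
θ=261°: -1.43 -0.29
θ=320°: 1.25 0.71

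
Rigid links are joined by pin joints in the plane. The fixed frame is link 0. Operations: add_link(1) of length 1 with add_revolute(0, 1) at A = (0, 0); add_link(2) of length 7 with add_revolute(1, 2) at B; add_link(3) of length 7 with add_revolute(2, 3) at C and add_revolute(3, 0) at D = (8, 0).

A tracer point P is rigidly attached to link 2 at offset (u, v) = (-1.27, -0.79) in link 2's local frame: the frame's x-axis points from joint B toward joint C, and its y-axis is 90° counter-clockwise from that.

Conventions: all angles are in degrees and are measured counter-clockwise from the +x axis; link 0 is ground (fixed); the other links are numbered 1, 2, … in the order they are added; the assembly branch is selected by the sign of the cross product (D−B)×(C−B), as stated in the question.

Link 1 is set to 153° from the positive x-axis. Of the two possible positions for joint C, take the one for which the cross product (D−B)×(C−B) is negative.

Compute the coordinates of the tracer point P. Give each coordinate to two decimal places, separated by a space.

A=(0,0), D=(8.00,0)
B = A + 1.00·(cos153°, sin153°) = (-0.8910, 0.4540)
|BD| = 8.9026
circle(B,7.00) ∩ circle(D,7.00): a=4.4513, h=5.4024
  candidates: C₊=(3.8300,5.6224) cross=48.095; C₋=(3.2790,-5.1684) cross=-48.095
  branch - wants cross < 0 → take C=(3.2790,-5.1684) (cross=-48.095)
ex = (C−B)/|BC| = (0.5957,-0.8032); ey = (0.8032,0.5957)
P = B + -1.27·ex + -0.79·ey = (-2.2821,1.0034)

-2.28 1.00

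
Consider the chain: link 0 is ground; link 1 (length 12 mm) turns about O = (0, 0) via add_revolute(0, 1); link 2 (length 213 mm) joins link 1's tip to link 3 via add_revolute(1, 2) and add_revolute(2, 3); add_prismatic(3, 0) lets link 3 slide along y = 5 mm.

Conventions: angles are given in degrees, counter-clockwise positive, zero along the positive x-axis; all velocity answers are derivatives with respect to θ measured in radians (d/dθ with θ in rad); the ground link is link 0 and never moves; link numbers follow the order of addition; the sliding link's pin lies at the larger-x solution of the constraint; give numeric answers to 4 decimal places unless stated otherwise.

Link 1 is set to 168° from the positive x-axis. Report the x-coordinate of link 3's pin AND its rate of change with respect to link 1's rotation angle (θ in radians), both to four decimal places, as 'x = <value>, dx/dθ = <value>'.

geometry: r = 12 mm, L = 213 mm, e = 5 mm
crank pin P = (r cos θ, r sin θ) = (-11.737771, 2.494940)
h = r sin θ − e = 2.494940 − 5 = -2.505060
x = r cos θ + √(L² − h²) = -11.737771 + 212.985269 = 201.247497
dx/dθ = −r sin θ − h·r cos θ/√(L² − h²) (θ in radians; h = -2.505060) = -2.632996

x = 201.2475, dx/dθ = -2.6330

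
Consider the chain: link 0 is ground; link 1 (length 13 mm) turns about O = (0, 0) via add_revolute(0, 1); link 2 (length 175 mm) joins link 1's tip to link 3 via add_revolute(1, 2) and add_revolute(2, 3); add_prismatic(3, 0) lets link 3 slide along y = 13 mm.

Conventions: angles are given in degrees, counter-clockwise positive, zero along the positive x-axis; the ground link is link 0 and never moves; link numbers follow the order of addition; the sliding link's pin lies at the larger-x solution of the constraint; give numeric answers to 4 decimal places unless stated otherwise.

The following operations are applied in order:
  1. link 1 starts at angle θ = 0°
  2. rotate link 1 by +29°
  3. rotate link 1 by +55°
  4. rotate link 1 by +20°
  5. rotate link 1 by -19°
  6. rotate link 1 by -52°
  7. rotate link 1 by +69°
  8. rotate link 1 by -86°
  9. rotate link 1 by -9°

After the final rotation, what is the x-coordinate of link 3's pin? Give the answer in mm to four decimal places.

geometry: r = 13 mm, L = 175 mm, e = 13 mm; θ starts at 0°
rotate link 1 by +29°: θ ← 0° +29° = 29°
rotate link 1 by +55°: θ ← 29° +55° = 84°
rotate link 1 by +20°: θ ← 84° +20° = 104°
rotate link 1 by -19°: θ ← 104° -19° = 85°
rotate link 1 by -52°: θ ← 85° -52° = 33°
rotate link 1 by +69°: θ ← 33° +69° = 102°
rotate link 1 by -86°: θ ← 102° -86° = 16°
rotate link 1 by -9°: θ ← 16° -9° = 7°
crank pin P = (r cos θ, r sin θ) = (12.903100, 1.584301)
h = r sin θ − e = 1.584301 − 13 = -11.415699
x = r cos θ + √(L² − h²) = 12.903100 + 174.627265 = 187.530365

187.5304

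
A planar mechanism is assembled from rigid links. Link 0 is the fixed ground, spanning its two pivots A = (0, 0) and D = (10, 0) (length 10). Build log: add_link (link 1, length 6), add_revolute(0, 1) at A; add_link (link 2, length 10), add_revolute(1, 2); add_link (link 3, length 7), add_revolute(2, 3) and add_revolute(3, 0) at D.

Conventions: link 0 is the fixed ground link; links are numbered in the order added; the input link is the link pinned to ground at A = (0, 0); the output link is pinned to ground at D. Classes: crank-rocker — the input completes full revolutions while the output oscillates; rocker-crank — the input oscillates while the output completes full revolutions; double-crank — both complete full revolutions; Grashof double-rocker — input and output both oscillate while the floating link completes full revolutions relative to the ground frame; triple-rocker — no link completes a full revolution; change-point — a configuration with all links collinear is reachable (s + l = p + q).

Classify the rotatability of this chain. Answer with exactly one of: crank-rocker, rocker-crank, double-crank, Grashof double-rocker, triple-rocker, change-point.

lengths: ground=10, input=6, coupler=10, output=7
sorted: s=6 (shortest), l=10 (longest), p+q=17
s + l = 16 vs p + q = 17
s + l < p + q (Grashof) with shortest = input link → crank-rocker

crank-rocker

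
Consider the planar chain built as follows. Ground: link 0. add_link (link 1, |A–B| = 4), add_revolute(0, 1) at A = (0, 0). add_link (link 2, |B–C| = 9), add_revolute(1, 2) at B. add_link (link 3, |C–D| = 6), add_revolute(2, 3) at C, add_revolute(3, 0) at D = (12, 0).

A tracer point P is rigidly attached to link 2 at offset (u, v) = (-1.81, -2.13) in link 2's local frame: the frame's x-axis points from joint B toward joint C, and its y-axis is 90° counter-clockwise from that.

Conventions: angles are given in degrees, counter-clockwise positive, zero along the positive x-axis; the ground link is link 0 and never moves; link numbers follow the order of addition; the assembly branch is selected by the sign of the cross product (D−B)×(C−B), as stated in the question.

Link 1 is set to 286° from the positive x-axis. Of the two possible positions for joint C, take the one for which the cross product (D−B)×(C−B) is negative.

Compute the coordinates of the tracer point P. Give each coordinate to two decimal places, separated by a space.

A=(0,0), D=(12.00,0)
B = A + 4.00·(cos286°, sin286°) = (1.1025, -3.8450)
|BD| = 11.5559
circle(B,9.00) ∩ circle(D,6.00): a=7.7250, h=4.6178
  candidates: C₊=(6.8509,3.0800) cross=53.363; C₋=(9.9239,-5.6294) cross=-53.363
  branch - wants cross < 0 → take C=(9.9239,-5.6294) (cross=-53.363)
ex = (C−B)/|BC| = (0.9801,-0.1983); ey = (0.1983,0.9801)
P = B + -1.81·ex + -2.13·ey = (-1.0938,-5.5739)

-1.09 -5.57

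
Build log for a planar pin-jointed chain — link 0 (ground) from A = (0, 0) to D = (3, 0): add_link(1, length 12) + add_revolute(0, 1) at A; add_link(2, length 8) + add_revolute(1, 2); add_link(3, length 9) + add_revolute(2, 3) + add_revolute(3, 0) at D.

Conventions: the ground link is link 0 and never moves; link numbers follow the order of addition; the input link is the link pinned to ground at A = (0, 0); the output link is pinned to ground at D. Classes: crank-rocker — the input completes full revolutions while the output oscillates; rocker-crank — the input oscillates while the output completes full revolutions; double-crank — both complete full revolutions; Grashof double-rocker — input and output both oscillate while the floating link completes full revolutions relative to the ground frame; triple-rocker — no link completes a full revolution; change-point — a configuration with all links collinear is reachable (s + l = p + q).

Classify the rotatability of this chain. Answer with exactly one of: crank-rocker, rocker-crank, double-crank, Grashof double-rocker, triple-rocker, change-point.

lengths: ground=3, input=12, coupler=8, output=9
sorted: s=3 (shortest), l=12 (longest), p+q=17
s + l = 15 vs p + q = 17
s + l < p + q (Grashof) with shortest = ground link → double-crank

double-crank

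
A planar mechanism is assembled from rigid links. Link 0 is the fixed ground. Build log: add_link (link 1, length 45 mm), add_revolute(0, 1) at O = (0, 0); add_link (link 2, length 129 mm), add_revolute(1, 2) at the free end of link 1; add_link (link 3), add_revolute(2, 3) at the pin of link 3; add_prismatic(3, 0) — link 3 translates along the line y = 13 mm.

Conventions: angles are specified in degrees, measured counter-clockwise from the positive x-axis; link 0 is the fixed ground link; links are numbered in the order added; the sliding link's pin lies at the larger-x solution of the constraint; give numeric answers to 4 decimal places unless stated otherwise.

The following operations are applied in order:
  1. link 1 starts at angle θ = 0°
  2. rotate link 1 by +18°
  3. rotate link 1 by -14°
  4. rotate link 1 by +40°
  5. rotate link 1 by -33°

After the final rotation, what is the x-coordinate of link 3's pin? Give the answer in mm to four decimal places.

geometry: r = 45 mm, L = 129 mm, e = 13 mm; θ starts at 0°
rotate link 1 by +18°: θ ← 0° +18° = 18°
rotate link 1 by -14°: θ ← 18° -14° = 4°
rotate link 1 by +40°: θ ← 4° +40° = 44°
rotate link 1 by -33°: θ ← 44° -33° = 11°
crank pin P = (r cos θ, r sin θ) = (44.173223, 8.586405)
h = r sin θ − e = 8.586405 − 13 = -4.413595
x = r cos θ + √(L² − h²) = 44.173223 + 128.924475 = 173.097698

173.0977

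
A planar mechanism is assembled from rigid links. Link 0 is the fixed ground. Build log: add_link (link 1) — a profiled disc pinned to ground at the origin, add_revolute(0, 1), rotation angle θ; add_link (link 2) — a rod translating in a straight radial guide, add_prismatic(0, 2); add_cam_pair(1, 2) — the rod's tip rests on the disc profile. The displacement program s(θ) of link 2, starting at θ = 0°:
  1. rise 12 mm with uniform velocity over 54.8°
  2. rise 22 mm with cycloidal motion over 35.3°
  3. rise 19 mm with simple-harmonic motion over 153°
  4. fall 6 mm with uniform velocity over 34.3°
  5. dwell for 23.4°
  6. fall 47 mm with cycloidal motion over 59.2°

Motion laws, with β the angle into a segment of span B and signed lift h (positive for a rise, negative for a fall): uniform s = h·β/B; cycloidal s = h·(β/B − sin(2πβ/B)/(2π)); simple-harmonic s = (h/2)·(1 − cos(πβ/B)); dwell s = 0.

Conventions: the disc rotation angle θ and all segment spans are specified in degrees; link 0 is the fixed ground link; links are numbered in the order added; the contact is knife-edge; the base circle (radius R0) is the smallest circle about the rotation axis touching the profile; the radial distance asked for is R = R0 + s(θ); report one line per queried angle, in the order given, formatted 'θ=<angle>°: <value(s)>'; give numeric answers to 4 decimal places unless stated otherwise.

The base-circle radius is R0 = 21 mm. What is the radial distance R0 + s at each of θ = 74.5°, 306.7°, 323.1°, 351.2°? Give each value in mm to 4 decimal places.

seg 1 [0°–54.8°] uniform, h=12: full span → s += 12 → s = 12.0000
seg 2 [54.8°–90.1°] cycloidal, h=22: θ=74.5° here. β=19.7, B=35.3. 22·(0.5581 − sin(2π·0.5581)/(2π)) = 13.5271 → s = 25.5271
seg 2 [54.8°–90.1°] cycloidal, h=22: full span → s += 22 → s = 34.0000
seg 3 [90.1°–243.1°] simple-harmonic, h=19: full span → s += 19 → s = 53.0000
seg 4 [243.1°–277.4°] uniform, h=-6: full span → s += -6 → s = 47.0000
seg 5 [277.4°–300.8°] dwell: s stays 47.0000
seg 6 [300.8°–360°] cycloidal, h=-47: θ=306.7° here. β=5.9, B=59.2. -47·(0.0997 − sin(2π·0.0997)/(2π)) = -0.3002 → s = 46.6998
seg 6 [300.8°–360°] cycloidal, h=-47: θ=323.1° here. β=22.3, B=59.2. -47·(0.3767 − sin(2π·0.3767)/(2π)) = -12.4715 → s = 34.5285
seg 6 [300.8°–360°] cycloidal, h=-47: θ=351.2° here. β=50.4, B=59.2. -47·(0.8514 − sin(2π·0.8514)/(2π)) = -46.0276 → s = 0.9724
θ=74.5°: R = R0 + s = 21 + 25.5271 = 46.5271
θ=306.7°: R = R0 + s = 21 + 46.6998 = 67.6998
θ=323.1°: R = R0 + s = 21 + 34.5285 = 55.5285
θ=351.2°: R = R0 + s = 21 + 0.9724 = 21.9724

θ=74.5°: 46.5271
θ=306.7°: 67.6998
θ=323.1°: 55.5285
θ=351.2°: 21.9724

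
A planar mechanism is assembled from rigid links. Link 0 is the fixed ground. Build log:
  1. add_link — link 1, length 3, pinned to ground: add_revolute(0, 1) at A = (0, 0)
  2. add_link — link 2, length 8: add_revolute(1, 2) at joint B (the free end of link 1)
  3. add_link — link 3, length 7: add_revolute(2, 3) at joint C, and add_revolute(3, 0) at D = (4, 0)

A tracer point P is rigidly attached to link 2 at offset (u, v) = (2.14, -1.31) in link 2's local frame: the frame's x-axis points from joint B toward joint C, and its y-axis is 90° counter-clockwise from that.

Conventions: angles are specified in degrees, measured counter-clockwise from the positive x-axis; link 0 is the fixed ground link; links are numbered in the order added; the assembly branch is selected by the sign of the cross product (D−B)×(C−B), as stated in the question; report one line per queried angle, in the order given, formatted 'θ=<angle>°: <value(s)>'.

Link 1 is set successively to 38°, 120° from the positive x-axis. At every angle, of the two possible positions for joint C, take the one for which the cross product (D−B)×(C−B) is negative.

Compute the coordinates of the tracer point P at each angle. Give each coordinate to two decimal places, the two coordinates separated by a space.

A=(0,0), D=(4.00,0)
θ=38°: B = A + 3.00·(cos38°, sin38°) = (2.3640, 1.8470)
θ=38°: |BD| = 2.4673
θ=38°: circle(B,8.00) ∩ circle(D,7.00): a=4.2734, h=6.7630
θ=38°:   candidates: C₊=(10.2601,3.1322) cross=16.687; C₋=(0.1349,-5.8362) cross=-16.687
θ=38°:   branch - wants cross < 0 → take C=(0.1349,-5.8362) (cross=-16.687)
θ=38°: ex = (C−B)/|BC| = (-0.2786,-0.9604); ey = (0.9604,-0.2786)
θ=38°: P = B + 2.14·ex + -1.31·ey = (0.5096,0.1568)
θ=120°: B = A + 3.00·(cos120°, sin120°) = (-1.5000, 2.5981)
θ=120°: |BD| = 6.0828
θ=120°: circle(B,8.00) ∩ circle(D,7.00): a=4.2744, h=6.7624
θ=120°:   candidates: C₊=(5.2532,6.8869) cross=41.134; C₋=(-0.5235,-5.3421) cross=-41.134
θ=120°:   branch - wants cross < 0 → take C=(-0.5235,-5.3421) (cross=-41.134)
θ=120°: ex = (C−B)/|BC| = (0.1221,-0.9925); ey = (0.9925,0.1221)
θ=120°: P = B + 2.14·ex + -1.31·ey = (-2.5390,0.3142)

θ=38°: 0.51 0.16
θ=120°: -2.54 0.31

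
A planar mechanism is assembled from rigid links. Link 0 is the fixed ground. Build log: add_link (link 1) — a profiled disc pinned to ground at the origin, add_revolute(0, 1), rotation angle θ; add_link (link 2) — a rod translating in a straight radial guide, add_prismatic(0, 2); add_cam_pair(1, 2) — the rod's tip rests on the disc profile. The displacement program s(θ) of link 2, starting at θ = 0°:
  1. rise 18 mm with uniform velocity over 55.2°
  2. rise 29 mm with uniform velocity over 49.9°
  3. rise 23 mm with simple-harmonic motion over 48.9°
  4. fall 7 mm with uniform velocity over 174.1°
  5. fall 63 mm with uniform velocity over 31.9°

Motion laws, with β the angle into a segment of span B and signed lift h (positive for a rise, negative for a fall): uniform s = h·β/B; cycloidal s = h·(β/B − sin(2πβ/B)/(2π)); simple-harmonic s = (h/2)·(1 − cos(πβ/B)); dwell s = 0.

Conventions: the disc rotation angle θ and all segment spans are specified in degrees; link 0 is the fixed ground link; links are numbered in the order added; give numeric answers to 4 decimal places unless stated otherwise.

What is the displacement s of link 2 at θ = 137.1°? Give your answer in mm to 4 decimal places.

seg 1 [0°–55.2°] uniform, h=18: full span → s += 18 → s = 18.0000
seg 2 [55.2°–105.1°] uniform, h=29: full span → s += 29 → s = 47.0000
seg 3 [105.1°–154°] simple-harmonic, h=23: θ=137.1° here. β=32, B=48.9. 23/2·(1 − cos(π·0.6544)) = 16.8619 → s = 63.8619

63.8619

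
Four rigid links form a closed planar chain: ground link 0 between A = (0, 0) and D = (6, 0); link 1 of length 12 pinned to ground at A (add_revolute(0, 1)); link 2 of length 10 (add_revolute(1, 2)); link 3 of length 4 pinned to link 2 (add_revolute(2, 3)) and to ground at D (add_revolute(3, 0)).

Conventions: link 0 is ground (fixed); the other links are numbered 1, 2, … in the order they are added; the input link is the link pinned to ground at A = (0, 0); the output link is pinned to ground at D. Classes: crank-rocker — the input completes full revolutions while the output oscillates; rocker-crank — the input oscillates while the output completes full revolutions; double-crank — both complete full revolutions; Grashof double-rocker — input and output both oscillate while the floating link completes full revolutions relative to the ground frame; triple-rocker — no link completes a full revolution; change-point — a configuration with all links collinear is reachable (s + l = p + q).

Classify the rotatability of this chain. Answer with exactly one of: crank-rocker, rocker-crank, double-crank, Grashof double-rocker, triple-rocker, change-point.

lengths: ground=6, input=12, coupler=10, output=4
sorted: s=4 (shortest), l=12 (longest), p+q=16
s + l = 16 vs p + q = 16
s + l = p + q → change-point (collinear configuration reachable)

change-point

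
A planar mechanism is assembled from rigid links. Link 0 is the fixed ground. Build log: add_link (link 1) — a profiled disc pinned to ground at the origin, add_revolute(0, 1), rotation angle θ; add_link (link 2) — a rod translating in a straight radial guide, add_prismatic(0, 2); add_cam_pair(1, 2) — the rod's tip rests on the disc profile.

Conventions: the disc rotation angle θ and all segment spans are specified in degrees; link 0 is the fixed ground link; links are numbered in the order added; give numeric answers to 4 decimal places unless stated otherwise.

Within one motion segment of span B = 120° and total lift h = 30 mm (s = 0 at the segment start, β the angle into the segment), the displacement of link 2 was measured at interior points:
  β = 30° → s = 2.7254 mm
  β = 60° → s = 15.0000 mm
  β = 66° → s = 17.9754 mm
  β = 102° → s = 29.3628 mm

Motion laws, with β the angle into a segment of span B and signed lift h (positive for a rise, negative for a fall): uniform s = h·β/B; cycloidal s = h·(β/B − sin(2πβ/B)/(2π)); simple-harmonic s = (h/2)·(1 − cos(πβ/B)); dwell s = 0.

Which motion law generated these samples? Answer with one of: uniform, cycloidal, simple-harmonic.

candidates at β/B = r: uniform s = h·r (linear in β); cycloidal s = h·(r − sin(2πr)/(2π)); simple-harmonic s = (h/2)(1 − cos(πr))
β=30°: printed 2.7254 | uniform 7.5000, cycloidal 2.7254, simple-harmonic 4.3934
β=60°: printed 15.0000 | uniform 15.0000, cycloidal 15.0000, simple-harmonic 15.0000
β=66°: printed 17.9754 | uniform 16.5000, cycloidal 17.9754, simple-harmonic 17.3465
β=102°: printed 29.3628 | uniform 25.5000, cycloidal 29.3628, simple-harmonic 28.3651
only one law matches every sample → cycloidal

cycloidal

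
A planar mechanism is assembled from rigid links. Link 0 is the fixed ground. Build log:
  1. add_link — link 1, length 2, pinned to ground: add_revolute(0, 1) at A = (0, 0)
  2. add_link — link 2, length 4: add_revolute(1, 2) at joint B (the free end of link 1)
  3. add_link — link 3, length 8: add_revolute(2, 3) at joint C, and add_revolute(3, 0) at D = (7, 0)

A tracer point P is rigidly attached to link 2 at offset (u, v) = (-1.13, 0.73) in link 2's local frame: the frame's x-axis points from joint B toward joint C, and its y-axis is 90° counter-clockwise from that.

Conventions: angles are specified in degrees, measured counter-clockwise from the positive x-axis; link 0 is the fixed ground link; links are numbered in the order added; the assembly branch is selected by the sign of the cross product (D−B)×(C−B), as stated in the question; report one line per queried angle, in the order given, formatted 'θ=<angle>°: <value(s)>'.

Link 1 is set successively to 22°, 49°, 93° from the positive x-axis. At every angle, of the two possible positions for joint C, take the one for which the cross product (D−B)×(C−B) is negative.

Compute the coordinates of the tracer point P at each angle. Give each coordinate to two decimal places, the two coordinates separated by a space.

A=(0,0), D=(7.00,0)
θ=22°: B = A + 2.00·(cos22°, sin22°) = (1.8544, 0.7492)
θ=22°: |BD| = 5.1999
θ=22°: circle(B,4.00) ∩ circle(D,8.00): a=-2.0155, h=3.4551
θ=22°:   candidates: C₊=(0.3577,4.4586) cross=17.966; C₋=(-0.6380,-2.3794) cross=-17.966
θ=22°:   branch - wants cross < 0 → take C=(-0.6380,-2.3794) (cross=-17.966)
θ=22°: ex = (C−B)/|BC| = (-0.6231,-0.7822); ey = (0.7822,-0.6231)
θ=22°: P = B + -1.13·ex + 0.73·ey = (3.1294,1.1782)
θ=49°: B = A + 2.00·(cos49°, sin49°) = (1.3121, 1.5094)
θ=49°: |BD| = 5.8848
θ=49°: circle(B,4.00) ∩ circle(D,8.00): a=-1.1360, h=3.8353
θ=49°:   candidates: C₊=(1.1979,5.5078) cross=22.570; C₋=(-0.7696,-1.9062) cross=-22.570
θ=49°:   branch - wants cross < 0 → take C=(-0.7696,-1.9062) (cross=-22.570)
θ=49°: ex = (C−B)/|BC| = (-0.5204,-0.8539); ey = (0.8539,-0.5204)
θ=49°: P = B + -1.13·ex + 0.73·ey = (2.5236,2.0944)
θ=93°: B = A + 2.00·(cos93°, sin93°) = (-0.1047, 1.9973)
θ=93°: |BD| = 7.3801
θ=93°: circle(B,4.00) ∩ circle(D,8.00): a=0.4380, h=3.9759
θ=93°:   candidates: C₊=(1.3930,5.7063) cross=29.343; C₋=(-0.7590,-1.9489) cross=-29.343
θ=93°:   branch - wants cross < 0 → take C=(-0.7590,-1.9489) (cross=-29.343)
θ=93°: ex = (C−B)/|BC| = (-0.1636,-0.9865); ey = (0.9865,-0.1636)
θ=93°: P = B + -1.13·ex + 0.73·ey = (0.8003,2.9926)

θ=22°: 3.13 1.18
θ=49°: 2.52 2.09
θ=93°: 0.80 2.99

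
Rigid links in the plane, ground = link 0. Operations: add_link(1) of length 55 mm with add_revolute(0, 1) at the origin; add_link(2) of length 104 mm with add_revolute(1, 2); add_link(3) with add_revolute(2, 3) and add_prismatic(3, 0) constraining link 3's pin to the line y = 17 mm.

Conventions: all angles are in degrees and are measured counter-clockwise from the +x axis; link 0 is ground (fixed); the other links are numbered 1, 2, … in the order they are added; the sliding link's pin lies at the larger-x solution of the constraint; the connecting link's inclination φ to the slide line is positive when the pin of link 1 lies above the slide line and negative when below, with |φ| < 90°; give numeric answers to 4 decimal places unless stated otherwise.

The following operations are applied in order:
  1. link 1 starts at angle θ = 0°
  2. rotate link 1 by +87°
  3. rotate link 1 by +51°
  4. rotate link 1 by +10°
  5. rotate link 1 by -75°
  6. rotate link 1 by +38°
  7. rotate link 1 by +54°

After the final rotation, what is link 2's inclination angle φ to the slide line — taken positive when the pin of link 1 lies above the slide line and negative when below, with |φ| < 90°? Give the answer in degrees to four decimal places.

geometry: r = 55 mm, L = 104 mm, e = 17 mm; θ starts at 0°
rotate link 1 by +87°: θ ← 0° +87° = 87°
rotate link 1 by +51°: θ ← 87° +51° = 138°
rotate link 1 by +10°: θ ← 138° +10° = 148°
rotate link 1 by -75°: θ ← 148° -75° = 73°
rotate link 1 by +38°: θ ← 73° +38° = 111°
rotate link 1 by +54°: θ ← 111° +54° = 165°
h = r sin θ − e = 14.235047 − 17 = -2.764953
sin φ = h / L = -2.764953 / 104 = -0.02658608
φ = arcsin(-0.02658608) = -1.523450°

-1.5234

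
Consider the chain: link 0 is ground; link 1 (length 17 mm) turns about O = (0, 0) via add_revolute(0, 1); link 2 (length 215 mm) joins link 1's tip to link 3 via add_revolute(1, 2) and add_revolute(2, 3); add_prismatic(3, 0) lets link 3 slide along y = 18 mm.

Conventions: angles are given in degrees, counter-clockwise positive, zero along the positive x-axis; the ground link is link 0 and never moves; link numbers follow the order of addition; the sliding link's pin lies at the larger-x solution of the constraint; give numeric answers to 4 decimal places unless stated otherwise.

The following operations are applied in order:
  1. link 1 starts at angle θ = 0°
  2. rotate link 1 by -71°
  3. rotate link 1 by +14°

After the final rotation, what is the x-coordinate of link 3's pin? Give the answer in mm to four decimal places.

geometry: r = 17 mm, L = 215 mm, e = 18 mm; θ starts at 0°
rotate link 1 by -71°: θ ← 0° -71° = -71°
rotate link 1 by +14°: θ ← -71° +14° = -57°
crank pin P = (r cos θ, r sin θ) = (9.258864, -14.257400)
h = r sin θ − e = -14.257400 − 18 = -32.257400
x = r cos θ + √(L² − h²) = 9.258864 + 212.566367 = 221.825230

221.8252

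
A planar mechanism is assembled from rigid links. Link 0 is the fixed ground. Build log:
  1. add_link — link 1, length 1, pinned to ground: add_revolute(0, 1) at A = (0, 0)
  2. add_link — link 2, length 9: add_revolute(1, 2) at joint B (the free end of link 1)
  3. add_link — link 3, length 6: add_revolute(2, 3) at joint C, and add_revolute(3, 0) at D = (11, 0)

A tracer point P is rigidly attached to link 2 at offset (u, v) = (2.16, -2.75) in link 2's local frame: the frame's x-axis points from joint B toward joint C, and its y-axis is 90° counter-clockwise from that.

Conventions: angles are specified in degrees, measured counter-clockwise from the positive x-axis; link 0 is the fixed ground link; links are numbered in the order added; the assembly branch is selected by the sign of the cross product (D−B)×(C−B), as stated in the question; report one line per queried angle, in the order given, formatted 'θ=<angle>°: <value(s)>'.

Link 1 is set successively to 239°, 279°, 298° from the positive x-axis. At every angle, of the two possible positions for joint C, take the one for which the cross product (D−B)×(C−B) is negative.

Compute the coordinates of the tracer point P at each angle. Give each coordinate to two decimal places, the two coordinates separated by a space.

A=(0,0), D=(11.00,0)
θ=239°: B = A + 1.00·(cos239°, sin239°) = (-0.5150, -0.8572)
θ=239°: |BD| = 11.5469
θ=239°: circle(B,9.00) ∩ circle(D,6.00): a=7.7220, h=4.6228
θ=239°:   candidates: C₊=(6.8425,4.3261) cross=53.379; C₋=(7.5288,-4.8940) cross=-53.379
θ=239°:   branch - wants cross < 0 → take C=(7.5288,-4.8940) (cross=-53.379)
θ=239°: ex = (C−B)/|BC| = (0.8938,-0.4485); ey = (0.4485,0.8938)
θ=239°: P = B + 2.16·ex + -2.75·ey = (0.1820,-4.2839)
θ=279°: B = A + 1.00·(cos279°, sin279°) = (0.1564, -0.9877)
θ=279°: |BD| = 10.8885
θ=279°: circle(B,9.00) ∩ circle(D,6.00): a=7.5106, h=4.9589
θ=279°:   candidates: C₊=(7.1863,4.6320) cross=53.994; C₋=(8.0859,-5.2448) cross=-53.994
θ=279°:   branch - wants cross < 0 → take C=(8.0859,-5.2448) (cross=-53.994)
θ=279°: ex = (C−B)/|BC| = (0.8811,-0.4730); ey = (0.4730,0.8811)
θ=279°: P = B + 2.16·ex + -2.75·ey = (0.7587,-4.4323)
θ=298°: B = A + 1.00·(cos298°, sin298°) = (0.4695, -0.8829)
θ=298°: |BD| = 10.5675
θ=298°: circle(B,9.00) ∩ circle(D,6.00): a=7.4129, h=5.1038
θ=298°:   candidates: C₊=(7.4300,4.8224) cross=53.934; C₋=(8.2829,-5.3495) cross=-53.934
θ=298°:   branch - wants cross < 0 → take C=(8.2829,-5.3495) (cross=-53.934)
θ=298°: ex = (C−B)/|BC| = (0.8682,-0.4963); ey = (0.4963,0.8682)
θ=298°: P = B + 2.16·ex + -2.75·ey = (0.9799,-4.3424)

θ=239°: 0.18 -4.28
θ=279°: 0.76 -4.43
θ=298°: 0.98 -4.34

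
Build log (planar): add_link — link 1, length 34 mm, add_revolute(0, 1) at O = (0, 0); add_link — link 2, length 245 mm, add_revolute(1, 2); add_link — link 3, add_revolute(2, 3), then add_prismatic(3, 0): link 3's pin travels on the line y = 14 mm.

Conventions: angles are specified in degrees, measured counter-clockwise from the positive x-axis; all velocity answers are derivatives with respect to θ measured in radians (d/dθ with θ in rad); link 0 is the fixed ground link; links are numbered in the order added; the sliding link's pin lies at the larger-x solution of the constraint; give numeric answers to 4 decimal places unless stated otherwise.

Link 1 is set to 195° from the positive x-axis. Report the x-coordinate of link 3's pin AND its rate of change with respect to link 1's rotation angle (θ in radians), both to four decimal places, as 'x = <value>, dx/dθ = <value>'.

geometry: r = 34 mm, L = 245 mm, e = 14 mm
crank pin P = (r cos θ, r sin θ) = (-32.841478, -8.799848)
h = r sin θ − e = -8.799848 − 14 = -22.799848
x = r cos θ + √(L² − h²) = -32.841478 + 243.936809 = 211.095331
dx/dθ = −r sin θ − h·r cos θ/√(L² − h²) (θ in radians; h = -22.799848) = 5.730279

x = 211.0953, dx/dθ = 5.7303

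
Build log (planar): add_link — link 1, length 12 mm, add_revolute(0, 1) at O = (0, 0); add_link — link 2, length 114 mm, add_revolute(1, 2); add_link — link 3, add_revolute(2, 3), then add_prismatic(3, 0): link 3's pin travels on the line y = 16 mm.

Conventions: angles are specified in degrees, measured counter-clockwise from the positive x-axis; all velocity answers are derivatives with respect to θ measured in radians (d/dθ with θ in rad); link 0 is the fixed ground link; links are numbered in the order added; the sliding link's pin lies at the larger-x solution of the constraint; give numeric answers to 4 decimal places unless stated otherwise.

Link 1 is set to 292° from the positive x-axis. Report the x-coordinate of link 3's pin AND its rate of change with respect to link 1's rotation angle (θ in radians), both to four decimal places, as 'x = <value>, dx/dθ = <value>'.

geometry: r = 12 mm, L = 114 mm, e = 16 mm
crank pin P = (r cos θ, r sin θ) = (4.495279, -11.126206)
h = r sin θ − e = -11.126206 − 16 = -27.126206
x = r cos θ + √(L² − h²) = 4.495279 + 110.725647 = 115.220926
dx/dθ = −r sin θ − h·r cos θ/√(L² − h²) (θ in radians; h = -27.126206) = 12.227486

x = 115.2209, dx/dθ = 12.2275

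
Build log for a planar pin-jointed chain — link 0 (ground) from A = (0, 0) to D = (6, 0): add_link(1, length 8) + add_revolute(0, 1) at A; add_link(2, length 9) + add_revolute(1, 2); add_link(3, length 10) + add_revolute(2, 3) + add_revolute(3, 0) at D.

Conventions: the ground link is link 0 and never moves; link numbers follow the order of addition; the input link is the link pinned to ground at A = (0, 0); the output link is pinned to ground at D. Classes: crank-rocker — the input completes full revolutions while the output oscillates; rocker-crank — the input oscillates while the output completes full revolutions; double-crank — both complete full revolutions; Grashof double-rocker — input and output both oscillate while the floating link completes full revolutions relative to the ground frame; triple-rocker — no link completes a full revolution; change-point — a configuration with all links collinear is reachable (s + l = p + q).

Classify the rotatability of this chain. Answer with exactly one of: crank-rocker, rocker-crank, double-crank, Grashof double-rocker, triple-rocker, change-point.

lengths: ground=6, input=8, coupler=9, output=10
sorted: s=6 (shortest), l=10 (longest), p+q=17
s + l = 16 vs p + q = 17
s + l < p + q (Grashof) with shortest = ground link → double-crank

double-crank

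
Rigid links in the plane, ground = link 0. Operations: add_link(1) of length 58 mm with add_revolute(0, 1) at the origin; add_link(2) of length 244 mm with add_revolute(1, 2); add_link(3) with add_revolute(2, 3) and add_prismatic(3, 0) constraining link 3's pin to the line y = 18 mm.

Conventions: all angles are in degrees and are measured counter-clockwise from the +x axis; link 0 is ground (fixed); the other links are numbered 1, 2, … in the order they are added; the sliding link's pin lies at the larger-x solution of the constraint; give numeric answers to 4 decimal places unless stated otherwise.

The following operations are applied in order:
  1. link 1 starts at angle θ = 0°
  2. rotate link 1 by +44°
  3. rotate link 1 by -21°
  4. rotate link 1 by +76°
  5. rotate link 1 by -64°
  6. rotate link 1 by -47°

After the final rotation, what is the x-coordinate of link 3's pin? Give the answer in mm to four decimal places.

geometry: r = 58 mm, L = 244 mm, e = 18 mm; θ starts at 0°
rotate link 1 by +44°: θ ← 0° +44° = 44°
rotate link 1 by -21°: θ ← 44° -21° = 23°
rotate link 1 by +76°: θ ← 23° +76° = 99°
rotate link 1 by -64°: θ ← 99° -64° = 35°
rotate link 1 by -47°: θ ← 35° -47° = -12°
crank pin P = (r cos θ, r sin θ) = (56.732561, -12.058878)
h = r sin θ − e = -12.058878 − 18 = -30.058878
x = r cos θ + √(L² − h²) = 56.732561 + 242.141413 = 298.873974

298.8740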